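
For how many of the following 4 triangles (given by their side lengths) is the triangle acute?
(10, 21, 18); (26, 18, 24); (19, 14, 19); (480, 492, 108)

2

(10,21,18): 10²+18² = 424 < 441 = 21² → obtuse
(26,18,24): 18²+24² = 900 > 676 = 26² → acute
(19,14,19): 14²+19² = 557 > 361 = 19² → acute
(480,492,108): 108²+480² = 242064 = 492² → right
2 of the 4 are acute.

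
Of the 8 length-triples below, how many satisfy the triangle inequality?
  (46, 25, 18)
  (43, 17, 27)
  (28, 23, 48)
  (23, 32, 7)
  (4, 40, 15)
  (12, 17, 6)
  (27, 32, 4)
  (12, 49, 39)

(18,25,46): 18+25 ≤ 46 → not valid
(17,27,43): 17+27 > 43 → valid
(23,28,48): 23+28 > 48 → valid
(7,23,32): 7+23 ≤ 32 → not valid
(4,15,40): 4+15 ≤ 40 → not valid
(6,12,17): 6+12 > 17 → valid
(4,27,32): 4+27 ≤ 32 → not valid
(12,39,49): 12+39 > 49 → valid
4 of the 8 triples form a triangle.

4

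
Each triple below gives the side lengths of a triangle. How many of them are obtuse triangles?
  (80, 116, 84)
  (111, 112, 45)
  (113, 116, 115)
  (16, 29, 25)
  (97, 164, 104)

1

(80,116,84): 80²+84² = 13456 = 116² → right
(111,112,45): 45²+111² = 14346 > 12544 = 112² → acute
(113,116,115): 113²+115² = 25994 > 13456 = 116² → acute
(16,29,25): 16²+25² = 881 > 841 = 29² → acute
(97,164,104): 97²+104² = 20225 < 26896 = 164² → obtuse
1 of the 5 is obtuse.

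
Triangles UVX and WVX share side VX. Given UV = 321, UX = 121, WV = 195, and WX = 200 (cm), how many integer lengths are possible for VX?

194

From triangle UVX: 200 < VX < 442.
From triangle WVX: 5 < VX < 395.
Intersection: 200 < VX < 395, so integers 201 through 394: 194 values.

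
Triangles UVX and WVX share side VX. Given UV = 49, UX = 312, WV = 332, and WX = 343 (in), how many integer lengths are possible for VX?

97

From triangle UVX: 263 < VX < 361.
From triangle WVX: 11 < VX < 675.
Intersection: 263 < VX < 361, so integers 264 through 360: 97 values.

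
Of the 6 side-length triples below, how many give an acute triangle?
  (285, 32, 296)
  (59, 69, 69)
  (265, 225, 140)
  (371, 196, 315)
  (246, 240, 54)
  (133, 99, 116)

2

(285,32,296): 32²+285² = 82249 < 87616 = 296² → obtuse
(59,69,69): 59²+69² = 8242 > 4761 = 69² → acute
(265,225,140): 140²+225² = 70225 = 265² → right
(371,196,315): 196²+315² = 137641 = 371² → right
(246,240,54): 54²+240² = 60516 = 246² → right
(133,99,116): 99²+116² = 23257 > 17689 = 133² → acute
2 of the 6 are acute.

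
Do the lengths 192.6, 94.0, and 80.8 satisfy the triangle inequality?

The longest side is 192.6, but the other two sum to only 174.8.
174.8 < 192.6, so the triangle inequality fails.

No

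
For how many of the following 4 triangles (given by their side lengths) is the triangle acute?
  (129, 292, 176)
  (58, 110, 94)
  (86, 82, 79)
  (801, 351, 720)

(129,292,176): 129²+176² = 47617 < 85264 = 292² → obtuse
(58,110,94): 58²+94² = 12200 > 12100 = 110² → acute
(86,82,79): 79²+82² = 12965 > 7396 = 86² → acute
(801,351,720): 351²+720² = 641601 = 801² → right
2 of the 4 are acute.

2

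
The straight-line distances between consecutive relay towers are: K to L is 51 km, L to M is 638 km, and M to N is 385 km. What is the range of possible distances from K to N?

202 ≤ KN ≤ 1074 km

The maximum is all hops collinear in one direction: 51 + 638 + 385 = 1074.
The longest hop is 638; the others sum to 436. Folding the others back against it leaves at least 638 − 436 = 202.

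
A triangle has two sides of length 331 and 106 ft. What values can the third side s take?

225 < s < 437 (ft)

By the triangle inequality, s must be less than 331 + 106 = 437 and greater than |331 − 106| = 225.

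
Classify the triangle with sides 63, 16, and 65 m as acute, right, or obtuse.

right

Compare the square of the longest side to the sum of squares of the other two: 16² + 63² = 4225 = 65².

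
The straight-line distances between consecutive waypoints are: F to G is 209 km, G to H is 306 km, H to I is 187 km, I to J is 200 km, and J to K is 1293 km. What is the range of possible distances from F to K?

The maximum is all hops collinear in one direction: 209 + 306 + 187 + 200 + 1293 = 2195.
The longest hop is 1293; the others sum to 902. Folding the others back against it leaves at least 1293 − 902 = 391.

391 ≤ FK ≤ 2195 km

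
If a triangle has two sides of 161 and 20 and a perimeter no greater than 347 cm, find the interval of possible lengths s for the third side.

Triangle inequality alone gives 141 < s < 181.
The perimeter condition gives s ≤ 347 − 161 − 20 = 166.
Intersecting the two: 141 < s ≤ 166.

141 < s ≤ 166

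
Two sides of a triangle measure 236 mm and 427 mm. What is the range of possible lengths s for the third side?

191 < s < 663 (mm)

By the triangle inequality, s must be less than 236 + 427 = 663 and greater than |236 − 427| = 191.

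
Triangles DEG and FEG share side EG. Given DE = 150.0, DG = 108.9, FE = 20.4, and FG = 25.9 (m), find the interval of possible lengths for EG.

From triangle DEG: |150.0 − 108.9| < EG < 150.0 + 108.9, i.e. 41.1 < EG < 258.9.
From triangle FEG: 5.5 < EG < 46.3.
Both must hold, so EG lies in the intersection.

41.1 < EG < 46.3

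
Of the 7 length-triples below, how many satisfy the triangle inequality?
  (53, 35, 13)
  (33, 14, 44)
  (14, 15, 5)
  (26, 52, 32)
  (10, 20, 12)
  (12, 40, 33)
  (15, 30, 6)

(13,35,53): 13+35 ≤ 53 → not valid
(14,33,44): 14+33 > 44 → valid
(5,14,15): 5+14 > 15 → valid
(26,32,52): 26+32 > 52 → valid
(10,12,20): 10+12 > 20 → valid
(12,33,40): 12+33 > 40 → valid
(6,15,30): 6+15 ≤ 30 → not valid
5 of the 7 triples form a triangle.

5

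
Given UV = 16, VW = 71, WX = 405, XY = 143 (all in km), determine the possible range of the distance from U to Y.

The maximum is all hops collinear in one direction: 16 + 71 + 405 + 143 = 635.
The longest hop is 405; the others sum to 230. Folding the others back against it leaves at least 405 − 230 = 175.

175 ≤ UY ≤ 635 km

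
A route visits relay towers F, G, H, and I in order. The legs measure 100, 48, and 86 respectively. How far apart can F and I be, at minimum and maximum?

The maximum is all hops collinear in one direction: 100 + 48 + 86 = 234.
The longest hop is 100; the others sum to 134. Since 100 ≤ 134, the path can fold back on itself completely, so the minimum distance is 0.

0 ≤ FI ≤ 234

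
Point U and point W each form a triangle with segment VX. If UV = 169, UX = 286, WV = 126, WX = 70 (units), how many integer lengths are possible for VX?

From triangle UVX: 117 < VX < 455.
From triangle WVX: 56 < VX < 196.
Intersection: 117 < VX < 196, so integers 118 through 195: 78 values.

78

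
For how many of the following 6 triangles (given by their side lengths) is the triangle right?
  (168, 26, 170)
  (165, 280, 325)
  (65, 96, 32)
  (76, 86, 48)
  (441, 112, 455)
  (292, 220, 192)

(168,26,170): 26²+168² = 28900 = 170² → right
(165,280,325): 165²+280² = 105625 = 325² → right
(65,96,32): 32²+65² = 5249 < 9216 = 96² → obtuse
(76,86,48): 48²+76² = 8080 > 7396 = 86² → acute
(441,112,455): 112²+441² = 207025 = 455² → right
(292,220,192): 192²+220² = 85264 = 292² → right
4 of the 6 are right.

4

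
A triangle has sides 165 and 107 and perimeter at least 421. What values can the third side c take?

149 ≤ c < 272

Triangle inequality alone gives 58 < c < 272.
The perimeter condition gives c ≥ 421 − 165 − 107 = 149.
Intersecting the two: 149 ≤ c < 272.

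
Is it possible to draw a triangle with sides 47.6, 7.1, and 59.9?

The longest side is 59.9, but the other two sum to only 54.7.
54.7 < 59.9, so the triangle inequality fails.

No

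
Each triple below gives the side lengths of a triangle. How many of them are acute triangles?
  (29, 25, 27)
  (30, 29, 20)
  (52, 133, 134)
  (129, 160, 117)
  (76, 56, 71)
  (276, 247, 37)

(29,25,27): 25²+27² = 1354 > 841 = 29² → acute
(30,29,20): 20²+29² = 1241 > 900 = 30² → acute
(52,133,134): 52²+133² = 20393 > 17956 = 134² → acute
(129,160,117): 117²+129² = 30330 > 25600 = 160² → acute
(76,56,71): 56²+71² = 8177 > 5776 = 76² → acute
(276,247,37): 37²+247² = 62378 < 76176 = 276² → obtuse
5 of the 6 are acute.

5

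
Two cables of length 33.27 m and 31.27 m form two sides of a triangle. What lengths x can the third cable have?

2.00 < x < 64.54 (m)

By the triangle inequality, x must be less than 33.27 + 31.27 = 64.54 and greater than |33.27 − 31.27| = 2.00.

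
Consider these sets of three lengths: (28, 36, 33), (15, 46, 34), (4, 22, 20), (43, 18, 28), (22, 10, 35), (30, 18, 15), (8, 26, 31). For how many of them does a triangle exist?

(28,33,36): 28+33 > 36 → valid
(15,34,46): 15+34 > 46 → valid
(4,20,22): 4+20 > 22 → valid
(18,28,43): 18+28 > 43 → valid
(10,22,35): 10+22 ≤ 35 → not valid
(15,18,30): 15+18 > 30 → valid
(8,26,31): 8+26 > 31 → valid
6 of the 7 triples form a triangle.

6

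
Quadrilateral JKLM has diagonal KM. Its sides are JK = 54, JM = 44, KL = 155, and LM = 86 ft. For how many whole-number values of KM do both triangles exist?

28

From triangle JKM: 10 < KM < 98.
From triangle LKM: 69 < KM < 241.
Intersection: 69 < KM < 98, so integers 70 through 97: 28 values.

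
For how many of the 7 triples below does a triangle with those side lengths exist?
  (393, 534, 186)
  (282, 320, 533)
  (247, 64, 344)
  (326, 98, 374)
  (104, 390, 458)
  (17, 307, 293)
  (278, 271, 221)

6

(186,393,534): 186+393 > 534 → valid
(282,320,533): 282+320 > 533 → valid
(64,247,344): 64+247 ≤ 344 → not valid
(98,326,374): 98+326 > 374 → valid
(104,390,458): 104+390 > 458 → valid
(17,293,307): 17+293 > 307 → valid
(221,271,278): 221+271 > 278 → valid
6 of the 7 triples form a triangle.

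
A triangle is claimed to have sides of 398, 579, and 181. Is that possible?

The two shorter sides sum to 579, exactly equal to the longest side 579.
That gives only a degenerate (flat) triangle — the inequality must be strict.

No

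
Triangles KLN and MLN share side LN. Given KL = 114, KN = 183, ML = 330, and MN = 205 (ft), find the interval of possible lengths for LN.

From triangle KLN: |114 − 183| < LN < 114 + 183, i.e. 69 < LN < 297.
From triangle MLN: 125 < LN < 535.
Both must hold, so LN lies in the intersection.

125 < LN < 297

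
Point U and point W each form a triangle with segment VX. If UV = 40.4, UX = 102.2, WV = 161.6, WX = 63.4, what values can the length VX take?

From triangle UVX: |40.4 − 102.2| < VX < 40.4 + 102.2, i.e. 61.8 < VX < 142.6.
From triangle WVX: 98.2 < VX < 225.0.
Both must hold, so VX lies in the intersection.

98.2 < VX < 142.6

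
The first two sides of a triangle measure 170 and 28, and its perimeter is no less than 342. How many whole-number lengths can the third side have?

Triangle inequality: 142 < x < 198. Perimeter ≥ 342 gives x ≥ 342 − 170 − 28 = 144.
So 144 ≤ x < 198; integers 144 through 197: 54 values.

54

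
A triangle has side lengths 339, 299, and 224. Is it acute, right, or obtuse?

acute

Compare the square of the longest side to the sum of squares of the other two: 224² + 299² = 139577 > 114921 = 339².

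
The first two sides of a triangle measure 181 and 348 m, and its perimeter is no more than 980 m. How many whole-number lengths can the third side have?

284

Triangle inequality: 167 < x < 529. Perimeter ≤ 980 gives x ≤ 980 − 181 − 348 = 451.
So 167 < x ≤ 451; integers 168 through 451: 284 values.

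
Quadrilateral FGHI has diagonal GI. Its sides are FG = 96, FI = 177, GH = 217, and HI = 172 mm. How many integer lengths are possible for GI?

From triangle FGI: 81 < GI < 273.
From triangle HGI: 45 < GI < 389.
Intersection: 81 < GI < 273, so integers 82 through 272: 191 values.

191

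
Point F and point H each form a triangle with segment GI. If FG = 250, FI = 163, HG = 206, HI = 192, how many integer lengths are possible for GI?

310

From triangle FGI: 87 < GI < 413.
From triangle HGI: 14 < GI < 398.
Intersection: 87 < GI < 398, so integers 88 through 397: 310 values.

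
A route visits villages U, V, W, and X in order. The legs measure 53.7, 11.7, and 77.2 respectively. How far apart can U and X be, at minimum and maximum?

11.8 ≤ UX ≤ 142.6

The maximum is all hops collinear in one direction: 53.7 + 11.7 + 77.2 = 142.6.
The longest hop is 77.2; the others sum to 65.4. Folding the others back against it leaves at least 77.2 − 65.4 = 11.8.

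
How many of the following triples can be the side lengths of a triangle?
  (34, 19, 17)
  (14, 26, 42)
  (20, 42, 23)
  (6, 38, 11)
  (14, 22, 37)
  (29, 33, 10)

3

(17,19,34): 17+19 > 34 → valid
(14,26,42): 14+26 ≤ 42 → not valid
(20,23,42): 20+23 > 42 → valid
(6,11,38): 6+11 ≤ 38 → not valid
(14,22,37): 14+22 ≤ 37 → not valid
(10,29,33): 10+29 > 33 → valid
3 of the 6 triples form a triangle.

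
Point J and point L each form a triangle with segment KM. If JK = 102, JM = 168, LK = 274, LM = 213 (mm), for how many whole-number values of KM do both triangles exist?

From triangle JKM: 66 < KM < 270.
From triangle LKM: 61 < KM < 487.
Intersection: 66 < KM < 270, so integers 67 through 269: 203 values.

203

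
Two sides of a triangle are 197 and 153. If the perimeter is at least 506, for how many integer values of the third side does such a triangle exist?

194

Triangle inequality: 44 < x < 350. Perimeter ≥ 506 gives x ≥ 506 − 197 − 153 = 156.
So 156 ≤ x < 350; integers 156 through 349: 194 values.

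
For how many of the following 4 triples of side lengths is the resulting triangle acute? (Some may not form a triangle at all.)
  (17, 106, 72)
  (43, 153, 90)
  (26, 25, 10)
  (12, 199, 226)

(17,106,72): 17+72 ≤ 106, not a triangle
(43,153,90): 43+90 ≤ 153, not a triangle
(26,25,10): 10²+25² = 725 > 676 = 26² → acute
(12,199,226): 12+199 ≤ 226, not a triangle
1 of the 4 is acute.

1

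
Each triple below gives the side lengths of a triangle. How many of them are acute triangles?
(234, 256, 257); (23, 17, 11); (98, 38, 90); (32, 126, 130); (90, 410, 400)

1

(234,256,257): 234²+256² = 120292 > 66049 = 257² → acute
(23,17,11): 11²+17² = 410 < 529 = 23² → obtuse
(98,38,90): 38²+90² = 9544 < 9604 = 98² → obtuse
(32,126,130): 32²+126² = 16900 = 130² → right
(90,410,400): 90²+400² = 168100 = 410² → right
1 of the 5 is acute.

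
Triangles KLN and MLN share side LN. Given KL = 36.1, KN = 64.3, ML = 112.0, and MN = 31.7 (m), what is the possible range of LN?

80.3 < LN < 100.4

From triangle KLN: |36.1 − 64.3| < LN < 36.1 + 64.3, i.e. 28.2 < LN < 100.4.
From triangle MLN: 80.3 < LN < 143.7.
Both must hold, so LN lies in the intersection.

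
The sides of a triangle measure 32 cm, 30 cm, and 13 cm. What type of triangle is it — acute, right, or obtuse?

Compare the square of the longest side to the sum of squares of the other two: 13² + 30² = 1069 > 1024 = 32².

acute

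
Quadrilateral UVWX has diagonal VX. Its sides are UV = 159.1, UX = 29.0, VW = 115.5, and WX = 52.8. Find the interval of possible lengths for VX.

130.1 < VX < 168.3

From triangle UVX: |159.1 − 29.0| < VX < 159.1 + 29.0, i.e. 130.1 < VX < 188.1.
From triangle WVX: 62.7 < VX < 168.3.
Both must hold, so VX lies in the intersection.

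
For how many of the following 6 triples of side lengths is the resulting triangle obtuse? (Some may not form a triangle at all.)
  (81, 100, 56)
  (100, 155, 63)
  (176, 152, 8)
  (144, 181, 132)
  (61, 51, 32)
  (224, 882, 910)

3

(81,100,56): 56²+81² = 9697 < 10000 = 100² → obtuse
(100,155,63): 63²+100² = 13969 < 24025 = 155² → obtuse
(176,152,8): 8+152 ≤ 176, not a triangle
(144,181,132): 132²+144² = 38160 > 32761 = 181² → acute
(61,51,32): 32²+51² = 3625 < 3721 = 61² → obtuse
(224,882,910): 224²+882² = 828100 = 910² → right
3 of the 6 are obtuse.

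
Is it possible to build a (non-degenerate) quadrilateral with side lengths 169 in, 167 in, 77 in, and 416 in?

No

For a quadrilateral, each side must be shorter than the sum of the others.
Here the longest side is 416, but the remaining 3 sides sum to only 413.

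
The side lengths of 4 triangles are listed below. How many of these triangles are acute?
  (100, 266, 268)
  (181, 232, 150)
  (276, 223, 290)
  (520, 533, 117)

(100,266,268): 100²+266² = 80756 > 71824 = 268² → acute
(181,232,150): 150²+181² = 55261 > 53824 = 232² → acute
(276,223,290): 223²+276² = 125905 > 84100 = 290² → acute
(520,533,117): 117²+520² = 284089 = 533² → right
3 of the 4 are acute.

3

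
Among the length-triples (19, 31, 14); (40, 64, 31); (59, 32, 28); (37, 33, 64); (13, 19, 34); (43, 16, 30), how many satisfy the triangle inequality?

5

(14,19,31): 14+19 > 31 → valid
(31,40,64): 31+40 > 64 → valid
(28,32,59): 28+32 > 59 → valid
(33,37,64): 33+37 > 64 → valid
(13,19,34): 13+19 ≤ 34 → not valid
(16,30,43): 16+30 > 43 → valid
5 of the 6 triples form a triangle.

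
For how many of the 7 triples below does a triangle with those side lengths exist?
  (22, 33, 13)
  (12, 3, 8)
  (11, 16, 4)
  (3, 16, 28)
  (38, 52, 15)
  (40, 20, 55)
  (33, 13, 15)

3

(13,22,33): 13+22 > 33 → valid
(3,8,12): 3+8 ≤ 12 → not valid
(4,11,16): 4+11 ≤ 16 → not valid
(3,16,28): 3+16 ≤ 28 → not valid
(15,38,52): 15+38 > 52 → valid
(20,40,55): 20+40 > 55 → valid
(13,15,33): 13+15 ≤ 33 → not valid
3 of the 7 triples form a triangle.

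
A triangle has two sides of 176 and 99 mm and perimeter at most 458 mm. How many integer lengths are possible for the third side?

Triangle inequality: 77 < x < 275. Perimeter ≤ 458 gives x ≤ 458 − 176 − 99 = 183.
So 77 < x ≤ 183; integers 78 through 183: 106 values.

106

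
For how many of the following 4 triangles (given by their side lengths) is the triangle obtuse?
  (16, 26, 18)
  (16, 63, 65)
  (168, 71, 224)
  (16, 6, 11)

(16,26,18): 16²+18² = 580 < 676 = 26² → obtuse
(16,63,65): 16²+63² = 4225 = 65² → right
(168,71,224): 71²+168² = 33265 < 50176 = 224² → obtuse
(16,6,11): 6²+11² = 157 < 256 = 16² → obtuse
3 of the 4 are obtuse.

3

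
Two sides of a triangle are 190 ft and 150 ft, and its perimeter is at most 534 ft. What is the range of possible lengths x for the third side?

Triangle inequality alone gives 40 < x < 340.
The perimeter condition gives x ≤ 534 − 190 − 150 = 194.
Intersecting the two: 40 < x ≤ 194.

40 < x ≤ 194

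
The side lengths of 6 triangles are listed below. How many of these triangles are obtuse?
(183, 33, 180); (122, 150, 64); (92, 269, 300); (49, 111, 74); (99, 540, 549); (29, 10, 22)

(183,33,180): 33²+180² = 33489 = 183² → right
(122,150,64): 64²+122² = 18980 < 22500 = 150² → obtuse
(92,269,300): 92²+269² = 80825 < 90000 = 300² → obtuse
(49,111,74): 49²+74² = 7877 < 12321 = 111² → obtuse
(99,540,549): 99²+540² = 301401 = 549² → right
(29,10,22): 10²+22² = 584 < 841 = 29² → obtuse
4 of the 6 are obtuse.

4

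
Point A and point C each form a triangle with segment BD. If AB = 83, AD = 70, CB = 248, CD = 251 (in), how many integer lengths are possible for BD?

139

From triangle ABD: 13 < BD < 153.
From triangle CBD: 3 < BD < 499.
Intersection: 13 < BD < 153, so integers 14 through 152: 139 values.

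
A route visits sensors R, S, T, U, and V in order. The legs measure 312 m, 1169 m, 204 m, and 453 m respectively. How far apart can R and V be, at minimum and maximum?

The maximum is all hops collinear in one direction: 312 + 1169 + 204 + 453 = 2138.
The longest hop is 1169; the others sum to 969. Folding the others back against it leaves at least 1169 − 969 = 200.

200 ≤ RV ≤ 2138 m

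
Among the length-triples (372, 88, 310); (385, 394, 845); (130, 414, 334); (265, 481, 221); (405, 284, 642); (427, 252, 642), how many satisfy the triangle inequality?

(88,310,372): 88+310 > 372 → valid
(385,394,845): 385+394 ≤ 845 → not valid
(130,334,414): 130+334 > 414 → valid
(221,265,481): 221+265 > 481 → valid
(284,405,642): 284+405 > 642 → valid
(252,427,642): 252+427 > 642 → valid
5 of the 6 triples form a triangle.

5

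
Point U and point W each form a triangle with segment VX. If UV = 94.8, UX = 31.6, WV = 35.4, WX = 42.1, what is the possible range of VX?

63.2 < VX < 77.5

From triangle UVX: |94.8 − 31.6| < VX < 94.8 + 31.6, i.e. 63.2 < VX < 126.4.
From triangle WVX: 6.7 < VX < 77.5.
Both must hold, so VX lies in the intersection.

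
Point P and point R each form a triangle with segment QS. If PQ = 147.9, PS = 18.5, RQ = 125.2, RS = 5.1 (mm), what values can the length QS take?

129.4 < QS < 130.3

From triangle PQS: |147.9 − 18.5| < QS < 147.9 + 18.5, i.e. 129.4 < QS < 166.4.
From triangle RQS: 120.1 < QS < 130.3.
Both must hold, so QS lies in the intersection.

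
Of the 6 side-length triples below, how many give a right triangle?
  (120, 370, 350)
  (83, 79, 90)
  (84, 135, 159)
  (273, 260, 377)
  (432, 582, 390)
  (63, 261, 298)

(120,370,350): 120²+350² = 136900 = 370² → right
(83,79,90): 79²+83² = 13130 > 8100 = 90² → acute
(84,135,159): 84²+135² = 25281 = 159² → right
(273,260,377): 260²+273² = 142129 = 377² → right
(432,582,390): 390²+432² = 338724 = 582² → right
(63,261,298): 63²+261² = 72090 < 88804 = 298² → obtuse
4 of the 6 are right.

4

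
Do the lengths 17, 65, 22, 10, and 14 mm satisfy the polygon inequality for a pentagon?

No

For a pentagon, each side must be shorter than the sum of the others.
Here the longest side is 65, but the remaining 4 sides sum to only 63.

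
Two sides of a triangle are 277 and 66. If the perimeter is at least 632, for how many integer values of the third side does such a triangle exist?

Triangle inequality: 211 < x < 343. Perimeter ≥ 632 gives x ≥ 632 − 277 − 66 = 289.
So 289 ≤ x < 343; integers 289 through 342: 54 values.

54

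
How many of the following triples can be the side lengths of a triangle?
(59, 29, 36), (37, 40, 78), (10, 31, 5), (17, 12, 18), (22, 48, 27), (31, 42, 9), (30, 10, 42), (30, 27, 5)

(29,36,59): 29+36 > 59 → valid
(37,40,78): 37+40 ≤ 78 → not valid
(5,10,31): 5+10 ≤ 31 → not valid
(12,17,18): 12+17 > 18 → valid
(22,27,48): 22+27 > 48 → valid
(9,31,42): 9+31 ≤ 42 → not valid
(10,30,42): 10+30 ≤ 42 → not valid
(5,27,30): 5+27 > 30 → valid
4 of the 8 triples form a triangle.

4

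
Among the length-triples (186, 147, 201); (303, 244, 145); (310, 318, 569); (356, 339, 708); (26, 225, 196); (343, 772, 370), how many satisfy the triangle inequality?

(147,186,201): 147+186 > 201 → valid
(145,244,303): 145+244 > 303 → valid
(310,318,569): 310+318 > 569 → valid
(339,356,708): 339+356 ≤ 708 → not valid
(26,196,225): 26+196 ≤ 225 → not valid
(343,370,772): 343+370 ≤ 772 → not valid
3 of the 6 triples form a triangle.

3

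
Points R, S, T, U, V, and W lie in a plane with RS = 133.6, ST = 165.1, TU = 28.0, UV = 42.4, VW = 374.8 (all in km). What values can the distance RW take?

5.7 ≤ RW ≤ 743.9 km

The maximum is all hops collinear in one direction: 133.6 + 165.1 + 28.0 + 42.4 + 374.8 = 743.9.
The longest hop is 374.8; the others sum to 369.1. Folding the others back against it leaves at least 374.8 − 369.1 = 5.7.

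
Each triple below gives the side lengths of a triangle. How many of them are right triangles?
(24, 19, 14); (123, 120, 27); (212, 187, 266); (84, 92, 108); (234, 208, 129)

1

(24,19,14): 14²+19² = 557 < 576 = 24² → obtuse
(123,120,27): 27²+120² = 15129 = 123² → right
(212,187,266): 187²+212² = 79913 > 70756 = 266² → acute
(84,92,108): 84²+92² = 15520 > 11664 = 108² → acute
(234,208,129): 129²+208² = 59905 > 54756 = 234² → acute
1 of the 5 is right.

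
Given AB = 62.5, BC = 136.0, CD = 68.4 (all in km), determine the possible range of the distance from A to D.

5.1 ≤ AD ≤ 266.9 km

The maximum is all hops collinear in one direction: 62.5 + 136.0 + 68.4 = 266.9.
The longest hop is 136.0; the others sum to 130.9. Folding the others back against it leaves at least 136.0 − 130.9 = 5.1.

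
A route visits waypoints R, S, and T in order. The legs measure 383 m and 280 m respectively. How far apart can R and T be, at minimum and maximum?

103 ≤ RT ≤ 663 m

By the triangle inequality, |383 − 280| ≤ RT ≤ 383 + 280.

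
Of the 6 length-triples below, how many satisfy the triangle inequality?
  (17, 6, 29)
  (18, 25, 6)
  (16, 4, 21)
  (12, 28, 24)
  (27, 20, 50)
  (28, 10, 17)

(6,17,29): 6+17 ≤ 29 → not valid
(6,18,25): 6+18 ≤ 25 → not valid
(4,16,21): 4+16 ≤ 21 → not valid
(12,24,28): 12+24 > 28 → valid
(20,27,50): 20+27 ≤ 50 → not valid
(10,17,28): 10+17 ≤ 28 → not valid
1 of the 6 triples forms a triangle.

1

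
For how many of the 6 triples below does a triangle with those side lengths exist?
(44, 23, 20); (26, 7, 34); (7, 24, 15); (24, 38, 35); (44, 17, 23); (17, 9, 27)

(20,23,44): 20+23 ≤ 44 → not valid
(7,26,34): 7+26 ≤ 34 → not valid
(7,15,24): 7+15 ≤ 24 → not valid
(24,35,38): 24+35 > 38 → valid
(17,23,44): 17+23 ≤ 44 → not valid
(9,17,27): 9+17 ≤ 27 → not valid
1 of the 6 triples forms a triangle.

1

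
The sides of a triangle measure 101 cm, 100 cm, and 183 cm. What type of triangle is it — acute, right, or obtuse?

Compare the square of the longest side to the sum of squares of the other two: 100² + 101² = 20201 < 33489 = 183².

obtuse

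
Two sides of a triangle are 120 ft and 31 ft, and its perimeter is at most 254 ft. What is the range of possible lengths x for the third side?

89 < x ≤ 103

Triangle inequality alone gives 89 < x < 151.
The perimeter condition gives x ≤ 254 − 120 − 31 = 103.
Intersecting the two: 89 < x ≤ 103.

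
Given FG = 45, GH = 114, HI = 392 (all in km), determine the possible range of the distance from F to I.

233 ≤ FI ≤ 551 km

The maximum is all hops collinear in one direction: 45 + 114 + 392 = 551.
The longest hop is 392; the others sum to 159. Folding the others back against it leaves at least 392 − 159 = 233.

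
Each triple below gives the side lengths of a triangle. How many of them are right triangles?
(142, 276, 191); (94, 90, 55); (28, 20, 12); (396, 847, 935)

(142,276,191): 142²+191² = 56645 < 76176 = 276² → obtuse
(94,90,55): 55²+90² = 11125 > 8836 = 94² → acute
(28,20,12): 12²+20² = 544 < 784 = 28² → obtuse
(396,847,935): 396²+847² = 874225 = 935² → right
1 of the 4 is right.

1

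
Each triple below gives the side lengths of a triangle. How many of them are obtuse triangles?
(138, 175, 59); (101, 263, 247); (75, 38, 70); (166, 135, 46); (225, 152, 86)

3

(138,175,59): 59²+138² = 22525 < 30625 = 175² → obtuse
(101,263,247): 101²+247² = 71210 > 69169 = 263² → acute
(75,38,70): 38²+70² = 6344 > 5625 = 75² → acute
(166,135,46): 46²+135² = 20341 < 27556 = 166² → obtuse
(225,152,86): 86²+152² = 30500 < 50625 = 225² → obtuse
3 of the 5 are obtuse.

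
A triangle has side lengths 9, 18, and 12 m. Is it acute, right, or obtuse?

Compare the square of the longest side to the sum of squares of the other two: 9² + 12² = 225 < 324 = 18².

obtuse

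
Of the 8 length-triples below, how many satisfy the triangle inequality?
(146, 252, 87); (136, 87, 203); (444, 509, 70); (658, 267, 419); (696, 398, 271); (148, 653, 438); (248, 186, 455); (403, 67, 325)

(87,146,252): 87+146 ≤ 252 → not valid
(87,136,203): 87+136 > 203 → valid
(70,444,509): 70+444 > 509 → valid
(267,419,658): 267+419 > 658 → valid
(271,398,696): 271+398 ≤ 696 → not valid
(148,438,653): 148+438 ≤ 653 → not valid
(186,248,455): 186+248 ≤ 455 → not valid
(67,325,403): 67+325 ≤ 403 → not valid
3 of the 8 triples form a triangle.

3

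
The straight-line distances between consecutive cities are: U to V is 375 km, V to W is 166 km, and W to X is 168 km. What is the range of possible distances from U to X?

41 ≤ UX ≤ 709 km

The maximum is all hops collinear in one direction: 375 + 166 + 168 = 709.
The longest hop is 375; the others sum to 334. Folding the others back against it leaves at least 375 − 334 = 41.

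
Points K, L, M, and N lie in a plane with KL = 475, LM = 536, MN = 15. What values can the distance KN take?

The maximum is all hops collinear in one direction: 475 + 536 + 15 = 1026.
The longest hop is 536; the others sum to 490. Folding the others back against it leaves at least 536 − 490 = 46.

46 ≤ KN ≤ 1026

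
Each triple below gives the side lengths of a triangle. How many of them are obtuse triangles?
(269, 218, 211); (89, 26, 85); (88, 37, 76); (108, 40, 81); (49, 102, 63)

4

(269,218,211): 211²+218² = 92045 > 72361 = 269² → acute
(89,26,85): 26²+85² = 7901 < 7921 = 89² → obtuse
(88,37,76): 37²+76² = 7145 < 7744 = 88² → obtuse
(108,40,81): 40²+81² = 8161 < 11664 = 108² → obtuse
(49,102,63): 49²+63² = 6370 < 10404 = 102² → obtuse
4 of the 5 are obtuse.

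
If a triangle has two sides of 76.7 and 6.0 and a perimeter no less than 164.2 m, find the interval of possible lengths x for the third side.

Triangle inequality alone gives 70.7 < x < 82.7.
The perimeter condition gives x ≥ 164.2 − 76.7 − 6.0 = 81.5.
Intersecting the two: 81.5 ≤ x < 82.7.

81.5 ≤ x < 82.7 m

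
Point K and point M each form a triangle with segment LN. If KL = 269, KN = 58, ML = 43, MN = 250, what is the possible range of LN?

From triangle KLN: |269 − 58| < LN < 269 + 58, i.e. 211 < LN < 327.
From triangle MLN: 207 < LN < 293.
Both must hold, so LN lies in the intersection.

211 < LN < 293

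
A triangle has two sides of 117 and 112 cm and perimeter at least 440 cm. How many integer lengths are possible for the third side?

Triangle inequality: 5 < x < 229. Perimeter ≥ 440 gives x ≥ 440 − 117 − 112 = 211.
So 211 ≤ x < 229; integers 211 through 228: 18 values.

18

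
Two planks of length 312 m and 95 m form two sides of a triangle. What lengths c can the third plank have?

217 < c < 407 (m)

By the triangle inequality, c must be less than 312 + 95 = 407 and greater than |312 − 95| = 217.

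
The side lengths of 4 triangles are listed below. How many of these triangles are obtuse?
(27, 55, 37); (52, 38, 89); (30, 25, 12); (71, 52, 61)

3

(27,55,37): 27²+37² = 2098 < 3025 = 55² → obtuse
(52,38,89): 38²+52² = 4148 < 7921 = 89² → obtuse
(30,25,12): 12²+25² = 769 < 900 = 30² → obtuse
(71,52,61): 52²+61² = 6425 > 5041 = 71² → acute
3 of the 4 are obtuse.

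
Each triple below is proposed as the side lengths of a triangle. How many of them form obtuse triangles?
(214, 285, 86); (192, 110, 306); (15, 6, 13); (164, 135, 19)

2

(214,285,86): 86²+214² = 53192 < 81225 = 285² → obtuse
(192,110,306): 110+192 ≤ 306, not a triangle
(15,6,13): 6²+13² = 205 < 225 = 15² → obtuse
(164,135,19): 19+135 ≤ 164, not a triangle
2 of the 4 are obtuse.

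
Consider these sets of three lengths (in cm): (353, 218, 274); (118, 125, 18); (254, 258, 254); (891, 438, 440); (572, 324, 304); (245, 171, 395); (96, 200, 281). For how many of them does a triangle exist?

(218,274,353): 218+274 > 353 → valid
(18,118,125): 18+118 > 125 → valid
(254,254,258): 254+254 > 258 → valid
(438,440,891): 438+440 ≤ 891 → not valid
(304,324,572): 304+324 > 572 → valid
(171,245,395): 171+245 > 395 → valid
(96,200,281): 96+200 > 281 → valid
6 of the 7 triples form a triangle.

6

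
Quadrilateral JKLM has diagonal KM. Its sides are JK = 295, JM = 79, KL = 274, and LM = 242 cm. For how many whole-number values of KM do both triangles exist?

From triangle JKM: 216 < KM < 374.
From triangle LKM: 32 < KM < 516.
Intersection: 216 < KM < 374, so integers 217 through 373: 157 values.

157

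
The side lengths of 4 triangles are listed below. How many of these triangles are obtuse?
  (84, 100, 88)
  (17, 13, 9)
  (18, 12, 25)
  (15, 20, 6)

(84,100,88): 84²+88² = 14800 > 10000 = 100² → acute
(17,13,9): 9²+13² = 250 < 289 = 17² → obtuse
(18,12,25): 12²+18² = 468 < 625 = 25² → obtuse
(15,20,6): 6²+15² = 261 < 400 = 20² → obtuse
3 of the 4 are obtuse.

3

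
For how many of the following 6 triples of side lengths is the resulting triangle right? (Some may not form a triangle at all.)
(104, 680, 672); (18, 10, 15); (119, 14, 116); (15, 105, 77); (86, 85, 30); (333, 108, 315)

2

(104,680,672): 104²+672² = 462400 = 680² → right
(18,10,15): 10²+15² = 325 > 324 = 18² → acute
(119,14,116): 14²+116² = 13652 < 14161 = 119² → obtuse
(15,105,77): 15+77 ≤ 105, not a triangle
(86,85,30): 30²+85² = 8125 > 7396 = 86² → acute
(333,108,315): 108²+315² = 110889 = 333² → right
2 of the 6 are right.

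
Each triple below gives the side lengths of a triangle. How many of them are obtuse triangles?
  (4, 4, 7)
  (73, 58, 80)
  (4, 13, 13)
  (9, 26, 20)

(4,4,7): 4²+4² = 32 < 49 = 7² → obtuse
(73,58,80): 58²+73² = 8693 > 6400 = 80² → acute
(4,13,13): 4²+13² = 185 > 169 = 13² → acute
(9,26,20): 9²+20² = 481 < 676 = 26² → obtuse
2 of the 4 are obtuse.

2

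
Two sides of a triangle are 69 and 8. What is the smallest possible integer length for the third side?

The third side must be strictly greater than |69 − 8| = 61.
The smallest integer above 61 is 62.

62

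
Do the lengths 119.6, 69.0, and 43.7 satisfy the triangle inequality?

No

The longest side is 119.6, but the other two sum to only 112.7.
112.7 < 119.6, so the triangle inequality fails.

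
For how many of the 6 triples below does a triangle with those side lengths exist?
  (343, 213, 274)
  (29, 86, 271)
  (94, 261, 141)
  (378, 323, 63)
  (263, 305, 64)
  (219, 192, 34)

4

(213,274,343): 213+274 > 343 → valid
(29,86,271): 29+86 ≤ 271 → not valid
(94,141,261): 94+141 ≤ 261 → not valid
(63,323,378): 63+323 > 378 → valid
(64,263,305): 64+263 > 305 → valid
(34,192,219): 34+192 > 219 → valid
4 of the 6 triples form a triangle.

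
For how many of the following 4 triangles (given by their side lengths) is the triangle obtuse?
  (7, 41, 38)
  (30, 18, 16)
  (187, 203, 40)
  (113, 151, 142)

(7,41,38): 7²+38² = 1493 < 1681 = 41² → obtuse
(30,18,16): 16²+18² = 580 < 900 = 30² → obtuse
(187,203,40): 40²+187² = 36569 < 41209 = 203² → obtuse
(113,151,142): 113²+142² = 32933 > 22801 = 151² → acute
3 of the 4 are obtuse.

3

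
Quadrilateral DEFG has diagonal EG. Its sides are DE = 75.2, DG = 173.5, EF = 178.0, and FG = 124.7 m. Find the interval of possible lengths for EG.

From triangle DEG: |75.2 − 173.5| < EG < 75.2 + 173.5, i.e. 98.3 < EG < 248.7.
From triangle FEG: 53.3 < EG < 302.7.
Both must hold, so EG lies in the intersection.

98.3 < EG < 248.7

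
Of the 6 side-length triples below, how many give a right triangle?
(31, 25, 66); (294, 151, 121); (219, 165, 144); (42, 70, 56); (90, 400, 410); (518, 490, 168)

(31,25,66): 25+31 ≤ 66, not a triangle
(294,151,121): 121+151 ≤ 294, not a triangle
(219,165,144): 144²+165² = 47961 = 219² → right
(42,70,56): 42²+56² = 4900 = 70² → right
(90,400,410): 90²+400² = 168100 = 410² → right
(518,490,168): 168²+490² = 268324 = 518² → right
4 of the 6 are right.

4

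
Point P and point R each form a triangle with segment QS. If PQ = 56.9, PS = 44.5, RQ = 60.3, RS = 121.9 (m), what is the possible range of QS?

From triangle PQS: |56.9 − 44.5| < QS < 56.9 + 44.5, i.e. 12.4 < QS < 101.4.
From triangle RQS: 61.6 < QS < 182.2.
Both must hold, so QS lies in the intersection.

61.6 < QS < 101.4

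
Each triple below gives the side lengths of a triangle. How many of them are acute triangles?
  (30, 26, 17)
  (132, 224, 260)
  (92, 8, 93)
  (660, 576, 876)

1

(30,26,17): 17²+26² = 965 > 900 = 30² → acute
(132,224,260): 132²+224² = 67600 = 260² → right
(92,8,93): 8²+92² = 8528 < 8649 = 93² → obtuse
(660,576,876): 576²+660² = 767376 = 876² → right
1 of the 4 is acute.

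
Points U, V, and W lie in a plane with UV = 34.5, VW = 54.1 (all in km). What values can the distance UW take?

By the triangle inequality, |34.5 − 54.1| ≤ UW ≤ 34.5 + 54.1.

19.6 ≤ UW ≤ 88.6 km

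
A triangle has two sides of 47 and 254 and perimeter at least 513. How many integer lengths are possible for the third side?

Triangle inequality: 207 < x < 301. Perimeter ≥ 513 gives x ≥ 513 − 47 − 254 = 212.
So 212 ≤ x < 301; integers 212 through 300: 89 values.

89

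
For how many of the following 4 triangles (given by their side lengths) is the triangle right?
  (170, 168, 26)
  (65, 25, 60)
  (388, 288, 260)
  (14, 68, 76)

3

(170,168,26): 26²+168² = 28900 = 170² → right
(65,25,60): 25²+60² = 4225 = 65² → right
(388,288,260): 260²+288² = 150544 = 388² → right
(14,68,76): 14²+68² = 4820 < 5776 = 76² → obtuse
3 of the 4 are right.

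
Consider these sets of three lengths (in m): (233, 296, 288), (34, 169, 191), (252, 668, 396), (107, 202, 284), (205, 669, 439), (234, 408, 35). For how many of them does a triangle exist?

(233,288,296): 233+288 > 296 → valid
(34,169,191): 34+169 > 191 → valid
(252,396,668): 252+396 ≤ 668 → not valid
(107,202,284): 107+202 > 284 → valid
(205,439,669): 205+439 ≤ 669 → not valid
(35,234,408): 35+234 ≤ 408 → not valid
3 of the 6 triples form a triangle.

3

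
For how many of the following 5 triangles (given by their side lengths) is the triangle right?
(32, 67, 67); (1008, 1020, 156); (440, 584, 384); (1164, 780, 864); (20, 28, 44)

(32,67,67): 32²+67² = 5513 > 4489 = 67² → acute
(1008,1020,156): 156²+1008² = 1040400 = 1020² → right
(440,584,384): 384²+440² = 341056 = 584² → right
(1164,780,864): 780²+864² = 1354896 = 1164² → right
(20,28,44): 20²+28² = 1184 < 1936 = 44² → obtuse
3 of the 5 are right.

3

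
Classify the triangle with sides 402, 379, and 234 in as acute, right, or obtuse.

Compare the square of the longest side to the sum of squares of the other two: 234² + 379² = 198397 > 161604 = 402².

acute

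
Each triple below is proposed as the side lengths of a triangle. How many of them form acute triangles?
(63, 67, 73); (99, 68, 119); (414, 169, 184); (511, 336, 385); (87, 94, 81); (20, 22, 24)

4

(63,67,73): 63²+67² = 8458 > 5329 = 73² → acute
(99,68,119): 68²+99² = 14425 > 14161 = 119² → acute
(414,169,184): 169+184 ≤ 414, not a triangle
(511,336,385): 336²+385² = 261121 = 511² → right
(87,94,81): 81²+87² = 14130 > 8836 = 94² → acute
(20,22,24): 20²+22² = 884 > 576 = 24² → acute
4 of the 6 are acute.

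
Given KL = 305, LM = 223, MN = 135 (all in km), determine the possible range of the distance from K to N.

The maximum is all hops collinear in one direction: 305 + 223 + 135 = 663.
The longest hop is 305; the others sum to 358. Since 305 ≤ 358, the path can fold back on itself completely, so the minimum distance is 0.

0 ≤ KN ≤ 663 km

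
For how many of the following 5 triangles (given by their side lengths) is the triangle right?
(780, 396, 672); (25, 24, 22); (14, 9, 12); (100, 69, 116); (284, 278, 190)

1

(780,396,672): 396²+672² = 608400 = 780² → right
(25,24,22): 22²+24² = 1060 > 625 = 25² → acute
(14,9,12): 9²+12² = 225 > 196 = 14² → acute
(100,69,116): 69²+100² = 14761 > 13456 = 116² → acute
(284,278,190): 190²+278² = 113384 > 80656 = 284² → acute
1 of the 5 is right.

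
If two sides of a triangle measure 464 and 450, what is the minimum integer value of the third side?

The third side must be strictly greater than |464 − 450| = 14.
The smallest integer above 14 is 15.

15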